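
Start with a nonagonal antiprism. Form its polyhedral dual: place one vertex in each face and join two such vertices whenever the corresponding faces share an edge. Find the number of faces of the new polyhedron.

The base solid has V = 18, E = 36, F = 20.
The dual swaps V and F and preserves E: V′ = F = 20, E′ = E = 36, F′ = V = 18.

18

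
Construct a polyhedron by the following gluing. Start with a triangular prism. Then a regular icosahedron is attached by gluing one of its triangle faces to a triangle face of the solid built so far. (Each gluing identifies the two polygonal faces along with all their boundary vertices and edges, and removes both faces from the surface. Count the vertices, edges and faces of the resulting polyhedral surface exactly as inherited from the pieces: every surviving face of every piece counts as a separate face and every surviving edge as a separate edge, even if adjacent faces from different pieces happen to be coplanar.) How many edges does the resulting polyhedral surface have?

A triangular prism: V=6, E=9, F=5.
Attach a regular icosahedron (V=12, E=30, F=20) along a 3-gon: merge 3 vertices and 3 edges, delete both glued faces → V=15, E=36, F=23.
Check: V − E + F = 15 − 36 + 23 = 2.

36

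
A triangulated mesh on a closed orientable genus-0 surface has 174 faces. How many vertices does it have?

89

χ = 2 − 2·0 = 2, and every face is a triangle so 3F = 2E.
E = 3·174/2 = 261. Then V = 2 + E − F = 2 + 261 − 174 = 89.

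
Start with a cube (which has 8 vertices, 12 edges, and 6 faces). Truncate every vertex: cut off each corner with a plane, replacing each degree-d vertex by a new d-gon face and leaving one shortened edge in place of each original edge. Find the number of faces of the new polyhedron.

Truncation replaces each original edge-end by a new vertex, so V′ = 2E = 24.
Each original edge survives, and each old vertex of degree d contributes d new edges; summing degrees gives Σd = 2E, so E′ = E + 2E = 3E = 36.
Each original face survives and each original vertex becomes one new face: F′ = F + V = 14.

14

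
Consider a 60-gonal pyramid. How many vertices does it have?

A pyramid on an n-gon base has one n-gon and n triangles: V = 60 + 1 = 61, E = 2·60 = 120, F = 60 + 1 = 61.

61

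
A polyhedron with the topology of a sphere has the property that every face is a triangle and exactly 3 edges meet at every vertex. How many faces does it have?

Each face has 3 edges and each edge borders two faces, so 2E = 3F.
Each vertex has degree 3, so 3V = 2E and hence V = 3F/3.
Euler: V − E + F = 2 ⇒ (3F/3) − (3F/2) + F = 2.
Multiply by 6: (6 − 9 + 6)F = 12, i.e. 3F = 12.
So F = 4, E = 3·4/2 = 6, V = 3·4/3 = 4.

4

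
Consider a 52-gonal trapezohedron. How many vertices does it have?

The n-trapezohedron (dual of the n-antiprism) has V = 2·52 + 2 = 106, E = 4·52 = 208, F = 2·52 = 104.

106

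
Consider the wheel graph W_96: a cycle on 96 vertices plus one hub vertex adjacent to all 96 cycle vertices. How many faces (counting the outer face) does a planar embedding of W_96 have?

97

W_96 has V = 96 + 1 = 97 vertices and E = 2·96 = 192 edges.
By Euler's formula F = 2 − V + E = 2 − 97 + 192 = 97.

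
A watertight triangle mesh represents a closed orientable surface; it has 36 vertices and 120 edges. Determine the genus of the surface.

Every face is a triangle and each edge borders two faces, so 3F = 2·120, giving F = 80.
χ = V − E + F = 36 − 120 + 80 = -4.
For a closed orientable surface χ = 2 − 2g, so g = (2 − (-4))/2 = 3.

3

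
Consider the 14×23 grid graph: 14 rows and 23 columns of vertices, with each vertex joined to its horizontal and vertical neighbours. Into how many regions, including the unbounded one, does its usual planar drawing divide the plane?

287

The grid has V = 14·23 = 322 vertices and E = 14·22 + 23·13 = 607 edges.
F = 2 − V + E = 2 − 322 + 607 = 287.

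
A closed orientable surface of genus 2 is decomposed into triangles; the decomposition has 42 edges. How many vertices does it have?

χ = 2 − 2·2 = -2, and every face is a triangle so 3F = 2E.
F = 2E/3 = 28. Then V = -2 + E − F = -2 + 42 − 28 = 12.

12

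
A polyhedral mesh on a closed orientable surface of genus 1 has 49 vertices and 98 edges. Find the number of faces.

For a closed orientable surface of genus 1, χ = 2 − 2·1 = 0.
F = 0 − V + E = 0 − 49 + 98 = 49.

49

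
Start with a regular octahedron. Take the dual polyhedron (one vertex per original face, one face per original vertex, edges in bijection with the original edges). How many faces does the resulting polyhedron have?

The base solid has V = 6, E = 12, F = 8.
The dual swaps V and F and preserves E: V′ = F = 8, E′ = E = 12, F′ = V = 6.

6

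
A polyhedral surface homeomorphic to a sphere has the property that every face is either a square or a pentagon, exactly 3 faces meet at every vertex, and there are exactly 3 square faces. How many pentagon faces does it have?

6

Let x be the number of pentagons; then F = 3 + x.
Edge–face incidences: 2E = 4·3 + 5·x = 12 + 5x.
Every vertex has degree 3, so 3V = 2E.
Euler: V − E + F = 2 ⇒ (2E)/3 − E + (3 + x) = 2.
Multiply by 6: 2·(2E) − 3·(2E) + 6·(3 + x) = 12, i.e. 18 + 6x − (12 + 5x) = 12.
Collecting terms: x + 6 = 12, so x = 6.
Then 2E = 12 + 5·6 = 42, so E = 21, V = 2E/3 = 14, F = 3 + 6 = 9.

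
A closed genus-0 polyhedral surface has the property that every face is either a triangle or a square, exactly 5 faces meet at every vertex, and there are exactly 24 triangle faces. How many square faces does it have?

2

Let x be the number of squares; then F = 24 + x.
Edge–face incidences: 2E = 3·24 + 4·x = 72 + 4x.
Every vertex has degree 5, so 5V = 2E.
Euler: V − E + F = 2 ⇒ (2E)/5 − E + (24 + x) = 2.
Multiply by 10: 2·(2E) − 5·(2E) + 10·(24 + x) = 20, i.e. 240 + 10x − 3·(72 + 4x) = 20.
Collecting terms: −2x + 24 = 20, so −2x = −4, so x = 2.
Then 2E = 72 + 4·2 = 80, so E = 40, V = 2E/5 = 16, F = 24 + 2 = 26.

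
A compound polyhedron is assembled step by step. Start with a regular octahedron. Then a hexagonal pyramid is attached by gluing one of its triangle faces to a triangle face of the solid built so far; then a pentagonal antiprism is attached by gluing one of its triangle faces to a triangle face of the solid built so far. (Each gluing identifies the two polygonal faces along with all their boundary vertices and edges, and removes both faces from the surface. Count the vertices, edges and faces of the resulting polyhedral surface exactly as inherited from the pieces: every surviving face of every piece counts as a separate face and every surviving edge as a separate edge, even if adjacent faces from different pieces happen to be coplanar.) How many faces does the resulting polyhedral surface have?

23

A regular octahedron: V=6, E=12, F=8.
Attach a hexagonal pyramid (V=7, E=12, F=7) along a 3-gon: merge 3 vertices and 3 edges, delete both glued faces → V=10, E=21, F=13.
Attach a pentagonal antiprism (V=10, E=20, F=12) along a 3-gon: merge 3 vertices and 3 edges, delete both glued faces → V=17, E=38, F=23.
Check: V − E + F = 17 − 38 + 23 = 2.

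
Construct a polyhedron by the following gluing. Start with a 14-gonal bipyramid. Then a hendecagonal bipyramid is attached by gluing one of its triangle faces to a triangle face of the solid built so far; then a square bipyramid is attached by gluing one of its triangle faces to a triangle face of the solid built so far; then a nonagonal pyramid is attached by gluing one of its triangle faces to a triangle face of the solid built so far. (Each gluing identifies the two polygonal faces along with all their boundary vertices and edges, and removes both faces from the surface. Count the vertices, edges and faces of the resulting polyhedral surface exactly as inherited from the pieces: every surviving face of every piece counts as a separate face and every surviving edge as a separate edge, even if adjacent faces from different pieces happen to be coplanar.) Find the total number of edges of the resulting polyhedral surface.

96

A 14-gonal bipyramid: V=16, E=42, F=28.
Attach a hendecagonal bipyramid (V=13, E=33, F=22) along a 3-gon: merge 3 vertices and 3 edges, delete both glued faces → V=26, E=72, F=48.
Attach a square bipyramid (V=6, E=12, F=8) along a 3-gon: merge 3 vertices and 3 edges, delete both glued faces → V=29, E=81, F=54.
Attach a nonagonal pyramid (V=10, E=18, F=10) along a 3-gon: merge 3 vertices and 3 edges, delete both glued faces → V=36, E=96, F=62.
Check: V − E + F = 36 − 96 + 62 = 2.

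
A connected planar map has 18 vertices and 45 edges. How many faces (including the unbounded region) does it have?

Euler's formula for a connected plane graph: V − E + F = 2, so F = 2 − 18 + 45 = 29.

29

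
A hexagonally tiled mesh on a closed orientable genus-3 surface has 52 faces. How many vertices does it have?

100

χ = 2 − 2·3 = -4, and every face is a hexagon so 6F = 2E.
E = 6·52/2 = 156. Then V = -4 + E − F = -4 + 156 − 52 = 100.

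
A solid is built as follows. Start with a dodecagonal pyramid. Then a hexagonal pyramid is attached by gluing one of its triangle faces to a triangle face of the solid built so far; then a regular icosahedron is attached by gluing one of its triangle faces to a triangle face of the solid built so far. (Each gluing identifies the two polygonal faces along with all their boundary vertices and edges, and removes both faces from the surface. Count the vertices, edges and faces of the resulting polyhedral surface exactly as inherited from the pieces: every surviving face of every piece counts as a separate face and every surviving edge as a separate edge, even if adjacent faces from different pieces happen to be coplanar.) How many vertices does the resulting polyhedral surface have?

26

A dodecagonal pyramid: V=13, E=24, F=13.
Attach a hexagonal pyramid (V=7, E=12, F=7) along a 3-gon: merge 3 vertices and 3 edges, delete both glued faces → V=17, E=33, F=18.
Attach a regular icosahedron (V=12, E=30, F=20) along a 3-gon: merge 3 vertices and 3 edges, delete both glued faces → V=26, E=60, F=36.
Check: V − E + F = 26 − 60 + 36 = 2.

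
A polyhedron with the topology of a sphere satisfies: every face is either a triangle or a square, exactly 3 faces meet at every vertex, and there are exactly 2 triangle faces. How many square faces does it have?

3

Let x be the number of squares; then F = 2 + x.
Edge–face incidences: 2E = 3·2 + 4·x = 6 + 4x.
Every vertex has degree 3, so 3V = 2E.
Euler: V − E + F = 2 ⇒ (2E)/3 − E + (2 + x) = 2.
Multiply by 6: 2·(2E) − 3·(2E) + 6·(2 + x) = 12, i.e. 12 + 6x − (6 + 4x) = 12.
Collecting terms: 2x + 6 = 12, so 2x = 6, so x = 3.
Then 2E = 6 + 4·3 = 18, so E = 9, V = 2E/3 = 6, F = 2 + 3 = 5.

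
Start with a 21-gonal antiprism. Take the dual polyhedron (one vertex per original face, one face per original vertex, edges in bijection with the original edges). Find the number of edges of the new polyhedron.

The base solid has V = 42, E = 84, F = 44.
The dual swaps V and F and preserves E: V′ = F = 44, E′ = E = 84, F′ = V = 42.

84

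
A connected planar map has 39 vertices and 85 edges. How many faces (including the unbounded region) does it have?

Euler's formula for a connected plane graph: V − E + F = 2, so F = 2 − 39 + 85 = 48.

48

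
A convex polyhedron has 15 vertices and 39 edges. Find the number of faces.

26

Here V − E + F = 2.
F = 2 − V + E = 2 − 15 + 39 = 26.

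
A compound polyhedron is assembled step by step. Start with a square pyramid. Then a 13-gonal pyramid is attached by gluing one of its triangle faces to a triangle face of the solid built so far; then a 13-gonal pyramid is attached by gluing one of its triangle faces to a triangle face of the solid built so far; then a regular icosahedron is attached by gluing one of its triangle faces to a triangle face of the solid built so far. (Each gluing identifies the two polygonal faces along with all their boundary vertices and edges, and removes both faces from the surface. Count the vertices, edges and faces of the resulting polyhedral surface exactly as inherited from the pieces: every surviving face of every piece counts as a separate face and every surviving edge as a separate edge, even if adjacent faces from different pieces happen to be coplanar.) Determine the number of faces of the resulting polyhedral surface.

A square pyramid: V=5, E=8, F=5.
Attach a 13-gonal pyramid (V=14, E=26, F=14) along a 3-gon: merge 3 vertices and 3 edges, delete both glued faces → V=16, E=31, F=17.
Attach a 13-gonal pyramid (V=14, E=26, F=14) along a 3-gon: merge 3 vertices and 3 edges, delete both glued faces → V=27, E=54, F=29.
Attach a regular icosahedron (V=12, E=30, F=20) along a 3-gon: merge 3 vertices and 3 edges, delete both glued faces → V=36, E=81, F=47.
Check: V − E + F = 36 − 81 + 47 = 2.

47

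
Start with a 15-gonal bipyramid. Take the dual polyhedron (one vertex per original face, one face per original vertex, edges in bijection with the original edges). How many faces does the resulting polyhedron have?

The base solid has V = 17, E = 45, F = 30.
The dual swaps V and F and preserves E: V′ = F = 30, E′ = E = 45, F′ = V = 17.

17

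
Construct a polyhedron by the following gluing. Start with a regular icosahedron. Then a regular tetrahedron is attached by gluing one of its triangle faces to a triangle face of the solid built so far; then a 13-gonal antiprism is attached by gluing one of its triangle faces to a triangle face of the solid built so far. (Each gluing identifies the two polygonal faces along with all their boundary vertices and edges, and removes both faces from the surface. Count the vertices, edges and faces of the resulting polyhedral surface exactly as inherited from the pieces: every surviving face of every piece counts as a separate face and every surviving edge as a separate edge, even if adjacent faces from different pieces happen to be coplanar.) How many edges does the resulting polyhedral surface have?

A regular icosahedron: V=12, E=30, F=20.
Attach a regular tetrahedron (V=4, E=6, F=4) along a 3-gon: merge 3 vertices and 3 edges, delete both glued faces → V=13, E=33, F=22.
Attach a 13-gonal antiprism (V=26, E=52, F=28) along a 3-gon: merge 3 vertices and 3 edges, delete both glued faces → V=36, E=82, F=48.
Check: V − E + F = 36 − 82 + 48 = 2.

82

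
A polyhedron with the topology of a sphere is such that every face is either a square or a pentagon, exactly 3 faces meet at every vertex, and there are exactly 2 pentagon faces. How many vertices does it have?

10

Let x be the number of squares; then F = 2 + x.
Edge–face incidences: 2E = 5·2 + 4·x = 10 + 4x.
Every vertex has degree 3, so 3V = 2E.
Euler: V − E + F = 2 ⇒ (2E)/3 − E + (2 + x) = 2.
Multiply by 6: 2·(2E) − 3·(2E) + 6·(2 + x) = 12, i.e. 12 + 6x − (10 + 4x) = 12.
Collecting terms: 2x + 2 = 12, so 2x = 10, so x = 5.
Then 2E = 10 + 4·5 = 30, so E = 15, V = 2E/3 = 10, F = 2 + 5 = 7.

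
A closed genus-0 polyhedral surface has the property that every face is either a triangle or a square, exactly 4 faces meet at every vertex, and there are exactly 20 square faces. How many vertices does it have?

Let x be the number of triangles; then F = 20 + x.
Edge–face incidences: 2E = 4·20 + 3·x = 80 + 3x.
Every vertex has degree 4, so 4V = 2E.
Euler: V − E + F = 2 ⇒ (2E)/4 − E + (20 + x) = 2.
Multiply by 8: 2·(2E) − 4·(2E) + 8·(20 + x) = 16, i.e. 160 + 8x − 2·(80 + 3x) = 16.
Collecting terms: 2x = 16, so x = 8.
Then 2E = 80 + 3·8 = 104, so E = 52, V = 2E/4 = 26, F = 20 + 8 = 28.

26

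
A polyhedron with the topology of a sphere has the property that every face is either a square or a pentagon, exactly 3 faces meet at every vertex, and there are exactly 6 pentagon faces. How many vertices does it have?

14

Let x be the number of squares; then F = 6 + x.
Edge–face incidences: 2E = 5·6 + 4·x = 30 + 4x.
Every vertex has degree 3, so 3V = 2E.
Euler: V − E + F = 2 ⇒ (2E)/3 − E + (6 + x) = 2.
Multiply by 6: 2·(2E) − 3·(2E) + 6·(6 + x) = 12, i.e. 36 + 6x − (30 + 4x) = 12.
Collecting terms: 2x + 6 = 12, so 2x = 6, so x = 3.
Then 2E = 30 + 4·3 = 42, so E = 21, V = 2E/3 = 14, F = 6 + 3 = 9.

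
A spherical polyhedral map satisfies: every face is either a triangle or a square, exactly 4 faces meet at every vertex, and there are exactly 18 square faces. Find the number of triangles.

8

Let x be the number of triangles; then F = 18 + x.
Edge–face incidences: 2E = 4·18 + 3·x = 72 + 3x.
Every vertex has degree 4, so 4V = 2E.
Euler: V − E + F = 2 ⇒ (2E)/4 − E + (18 + x) = 2.
Multiply by 8: 2·(2E) − 4·(2E) + 8·(18 + x) = 16, i.e. 144 + 8x − 2·(72 + 3x) = 16.
Collecting terms: 2x = 16, so x = 8.
Then 2E = 72 + 3·8 = 96, so E = 48, V = 2E/4 = 24, F = 18 + 8 = 26.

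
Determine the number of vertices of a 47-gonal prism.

A prism on an n-gon has two n-gon bases and n rectangular sides: V = 2·47 = 94, E = 3·47 = 141, F = 47 + 2 = 49.

94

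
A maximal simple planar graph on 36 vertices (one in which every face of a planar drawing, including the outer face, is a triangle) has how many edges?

In a plane triangulation 3F = 2E and V − E + F = 2, so E = 3V − 6 = 3·36 − 6 = 102.

102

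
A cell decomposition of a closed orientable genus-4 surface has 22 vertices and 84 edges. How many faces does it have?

For a closed orientable surface of genus 4, χ = 2 − 2·4 = -6.
F = -6 − V + E = -6 − 22 + 84 = 56.

56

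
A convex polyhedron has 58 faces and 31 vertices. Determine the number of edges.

87

Here V − E + F = 2.
E = V + F − (2) = 31 + 58 − (2) = 87.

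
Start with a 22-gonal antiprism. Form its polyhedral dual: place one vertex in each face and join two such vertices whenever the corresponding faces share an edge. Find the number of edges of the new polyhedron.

88

The base solid has V = 44, E = 88, F = 46.
The dual swaps V and F and preserves E: V′ = F = 46, E′ = E = 88, F′ = V = 44.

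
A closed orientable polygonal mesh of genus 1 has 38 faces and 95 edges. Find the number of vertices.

57

For a closed orientable surface of genus 1, χ = 2 − 2·1 = 0.
V = 0 + E − F = 0 + 95 − 38 = 57.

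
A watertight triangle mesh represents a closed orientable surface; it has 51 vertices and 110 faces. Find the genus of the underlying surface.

Every face is a triangle, so 2E = 3·110 = 330, giving E = 165.
χ = V − E + F = 51 − 165 + 110 = -4.
For a closed orientable surface χ = 2 − 2g, so g = (2 − (-4))/2 = 3.

3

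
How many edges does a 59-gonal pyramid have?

A pyramid on an n-gon base has one n-gon and n triangles: V = 59 + 1 = 60, E = 2·59 = 118, F = 59 + 1 = 60.

118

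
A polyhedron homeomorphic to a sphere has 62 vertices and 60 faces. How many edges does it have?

Here V − E + F = 2.
E = V + F − (2) = 62 + 60 − (2) = 120.

120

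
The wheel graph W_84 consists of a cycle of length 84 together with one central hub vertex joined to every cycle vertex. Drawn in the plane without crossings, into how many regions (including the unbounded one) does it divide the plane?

85

W_84 has V = 84 + 1 = 85 vertices and E = 2·84 = 168 edges.
By Euler's formula F = 2 − V + E = 2 − 85 + 168 = 85.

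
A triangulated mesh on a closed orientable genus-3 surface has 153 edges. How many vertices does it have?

47

χ = 2 − 2·3 = -4, and every face is a triangle so 3F = 2E.
F = 2E/3 = 102. Then V = -4 + E − F = -4 + 153 − 102 = 47.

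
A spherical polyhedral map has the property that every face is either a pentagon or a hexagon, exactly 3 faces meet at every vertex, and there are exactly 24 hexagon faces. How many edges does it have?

102

Let x be the number of pentagons; then F = 24 + x.
Edge–face incidences: 2E = 6·24 + 5·x = 144 + 5x.
Every vertex has degree 3, so 3V = 2E.
Euler: V − E + F = 2 ⇒ (2E)/3 − E + (24 + x) = 2.
Multiply by 6: 2·(2E) − 3·(2E) + 6·(24 + x) = 12, i.e. 144 + 6x − (144 + 5x) = 12.
Collecting terms: x = 12.
Then 2E = 144 + 5·12 = 204, so E = 102, V = 2E/3 = 68, F = 24 + 12 = 36.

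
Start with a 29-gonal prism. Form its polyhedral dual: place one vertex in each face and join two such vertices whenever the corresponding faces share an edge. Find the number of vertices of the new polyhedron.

The base solid has V = 58, E = 87, F = 31.
The dual swaps V and F and preserves E: V′ = F = 31, E′ = E = 87, F′ = V = 58.

31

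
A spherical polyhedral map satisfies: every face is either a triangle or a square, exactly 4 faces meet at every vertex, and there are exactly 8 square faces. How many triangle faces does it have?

8

Let x be the number of triangles; then F = 8 + x.
Edge–face incidences: 2E = 4·8 + 3·x = 32 + 3x.
Every vertex has degree 4, so 4V = 2E.
Euler: V − E + F = 2 ⇒ (2E)/4 − E + (8 + x) = 2.
Multiply by 8: 2·(2E) − 4·(2E) + 8·(8 + x) = 16, i.e. 64 + 8x − 2·(32 + 3x) = 16.
Collecting terms: 2x = 16, so x = 8.
Then 2E = 32 + 3·8 = 56, so E = 28, V = 2E/4 = 14, F = 8 + 8 = 16.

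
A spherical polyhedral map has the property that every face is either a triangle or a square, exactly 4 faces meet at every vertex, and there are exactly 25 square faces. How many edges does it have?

62

Let x be the number of triangles; then F = 25 + x.
Edge–face incidences: 2E = 4·25 + 3·x = 100 + 3x.
Every vertex has degree 4, so 4V = 2E.
Euler: V − E + F = 2 ⇒ (2E)/4 − E + (25 + x) = 2.
Multiply by 8: 2·(2E) − 4·(2E) + 8·(25 + x) = 16, i.e. 200 + 8x − 2·(100 + 3x) = 16.
Collecting terms: 2x = 16, so x = 8.
Then 2E = 100 + 3·8 = 124, so E = 62, V = 2E/4 = 31, F = 25 + 8 = 33.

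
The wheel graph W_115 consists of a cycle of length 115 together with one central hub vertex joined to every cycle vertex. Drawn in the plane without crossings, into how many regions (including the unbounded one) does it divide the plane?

W_115 has V = 115 + 1 = 116 vertices and E = 2·115 = 230 edges.
By Euler's formula F = 2 − V + E = 2 − 116 + 230 = 116.

116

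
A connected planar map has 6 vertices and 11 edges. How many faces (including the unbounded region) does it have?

7

Euler's formula for a connected plane graph: V − E + F = 2, so F = 2 − 6 + 11 = 7.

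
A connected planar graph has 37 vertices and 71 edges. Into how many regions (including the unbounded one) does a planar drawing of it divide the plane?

Euler's formula for a connected plane graph: V − E + F = 2, so F = 2 − 37 + 71 = 36.

36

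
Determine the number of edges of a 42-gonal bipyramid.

A bipyramid over an n-gon has 2n triangular faces and n + 2 vertices: V = 42 + 2 = 44, E = 3·42 = 126, F = 2·42 = 84.

126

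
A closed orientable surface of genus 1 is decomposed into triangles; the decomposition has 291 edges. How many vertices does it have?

97

χ = 2 − 2·1 = 0, and every face is a triangle so 3F = 2E.
F = 2E/3 = 194. Then V = 0 + E − F = 0 + 291 − 194 = 97.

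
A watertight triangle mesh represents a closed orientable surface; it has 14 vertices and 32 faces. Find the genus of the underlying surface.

2

Every face is a triangle, so 2E = 3·32 = 96, giving E = 48.
χ = V − E + F = 14 − 48 + 32 = -2.
For a closed orientable surface χ = 2 − 2g, so g = (2 − (-2))/2 = 2.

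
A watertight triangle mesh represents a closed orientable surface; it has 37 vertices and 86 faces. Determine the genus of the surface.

4

Every face is a triangle, so 2E = 3·86 = 258, giving E = 129.
χ = V − E + F = 37 − 129 + 86 = -6.
For a closed orientable surface χ = 2 − 2g, so g = (2 − (-6))/2 = 4.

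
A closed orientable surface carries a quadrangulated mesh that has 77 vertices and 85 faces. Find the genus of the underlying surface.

5

Every face is a square, so 2E = 4·85 = 340, giving E = 170.
χ = V − E + F = 77 − 170 + 85 = -8.
For a closed orientable surface χ = 2 − 2g, so g = (2 − (-8))/2 = 5.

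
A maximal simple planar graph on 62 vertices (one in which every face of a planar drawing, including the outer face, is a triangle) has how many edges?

180

In a plane triangulation 3F = 2E and V − E + F = 2, so E = 3V − 6 = 3·62 − 6 = 180.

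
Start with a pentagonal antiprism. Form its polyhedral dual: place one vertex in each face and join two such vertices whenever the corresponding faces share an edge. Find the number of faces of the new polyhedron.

10

The base solid has V = 10, E = 20, F = 12.
The dual swaps V and F and preserves E: V′ = F = 12, E′ = E = 20, F′ = V = 10.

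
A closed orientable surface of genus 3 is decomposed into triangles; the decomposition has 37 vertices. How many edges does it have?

123

χ = 2 − 2·3 = -4, and every face is a triangle so 3F = 2E.
V − E + F = -4 with E = 3F/2 gives 37 − (3/2 − 1)·F = -4, so F = 82 and E = 123.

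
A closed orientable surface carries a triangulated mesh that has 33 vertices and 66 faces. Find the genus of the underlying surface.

1

Every face is a triangle, so 2E = 3·66 = 198, giving E = 99.
χ = V − E + F = 33 − 99 + 66 = 0.
For a closed orientable surface χ = 2 − 2g, so g = (2 − (0))/2 = 1.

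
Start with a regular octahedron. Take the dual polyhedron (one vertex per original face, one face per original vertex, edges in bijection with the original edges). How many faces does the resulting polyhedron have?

The base solid has V = 6, E = 12, F = 8.
The dual swaps V and F and preserves E: V′ = F = 8, E′ = E = 12, F′ = V = 6.

6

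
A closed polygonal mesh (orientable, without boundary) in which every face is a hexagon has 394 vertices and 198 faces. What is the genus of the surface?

Every face is a hexagon, so 2E = 6·198 = 1188, giving E = 594.
χ = V − E + F = 394 − 594 + 198 = -2.
For a closed orientable surface χ = 2 − 2g, so g = (2 − (-2))/2 = 2.

2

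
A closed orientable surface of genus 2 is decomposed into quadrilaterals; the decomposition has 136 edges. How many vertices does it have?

66

χ = 2 − 2·2 = -2, and every face is a square so 4F = 2E.
F = 2E/4 = 68. Then V = -2 + E − F = -2 + 136 − 68 = 66.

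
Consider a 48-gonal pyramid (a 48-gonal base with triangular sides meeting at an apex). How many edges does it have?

A pyramid on an n-gon base has one n-gon and n triangles: V = 48 + 1 = 49, E = 2·48 = 96, F = 48 + 1 = 49.

96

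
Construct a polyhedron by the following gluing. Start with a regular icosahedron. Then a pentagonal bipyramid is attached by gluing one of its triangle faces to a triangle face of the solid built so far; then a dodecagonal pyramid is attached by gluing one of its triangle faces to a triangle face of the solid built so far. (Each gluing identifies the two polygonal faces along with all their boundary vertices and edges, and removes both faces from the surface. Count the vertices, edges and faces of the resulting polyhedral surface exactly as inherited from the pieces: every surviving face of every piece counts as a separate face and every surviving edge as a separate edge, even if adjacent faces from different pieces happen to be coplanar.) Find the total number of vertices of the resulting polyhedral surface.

26

A regular icosahedron: V=12, E=30, F=20.
Attach a pentagonal bipyramid (V=7, E=15, F=10) along a 3-gon: merge 3 vertices and 3 edges, delete both glued faces → V=16, E=42, F=28.
Attach a dodecagonal pyramid (V=13, E=24, F=13) along a 3-gon: merge 3 vertices and 3 edges, delete both glued faces → V=26, E=63, F=39.
Check: V − E + F = 26 − 63 + 39 = 2.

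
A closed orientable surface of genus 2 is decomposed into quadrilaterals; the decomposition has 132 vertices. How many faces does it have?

134

χ = 2 − 2·2 = -2, and every face is a square so 4F = 2E.
V − E + F = -2 with E = 4F/2 gives 132 − (4/2 − 1)·F = -2, so F = 134 and E = 268.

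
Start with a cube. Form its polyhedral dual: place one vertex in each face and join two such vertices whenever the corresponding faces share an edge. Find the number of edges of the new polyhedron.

12

The base solid has V = 8, E = 12, F = 6.
The dual swaps V and F and preserves E: V′ = F = 6, E′ = E = 12, F′ = V = 8.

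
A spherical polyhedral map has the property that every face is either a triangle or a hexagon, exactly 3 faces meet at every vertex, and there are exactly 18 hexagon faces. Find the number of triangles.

4

Let x be the number of triangles; then F = 18 + x.
Edge–face incidences: 2E = 6·18 + 3·x = 108 + 3x.
Every vertex has degree 3, so 3V = 2E.
Euler: V − E + F = 2 ⇒ (2E)/3 − E + (18 + x) = 2.
Multiply by 6: 2·(2E) − 3·(2E) + 6·(18 + x) = 12, i.e. 108 + 6x − (108 + 3x) = 12.
Collecting terms: 3x = 12, so x = 4.
Then 2E = 108 + 3·4 = 120, so E = 60, V = 2E/3 = 40, F = 18 + 4 = 22.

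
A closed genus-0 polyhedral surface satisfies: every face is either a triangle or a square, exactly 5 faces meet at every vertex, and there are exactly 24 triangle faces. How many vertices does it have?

Let x be the number of squares; then F = 24 + x.
Edge–face incidences: 2E = 3·24 + 4·x = 72 + 4x.
Every vertex has degree 5, so 5V = 2E.
Euler: V − E + F = 2 ⇒ (2E)/5 − E + (24 + x) = 2.
Multiply by 10: 2·(2E) − 5·(2E) + 10·(24 + x) = 20, i.e. 240 + 10x − 3·(72 + 4x) = 20.
Collecting terms: −2x + 24 = 20, so −2x = −4, so x = 2.
Then 2E = 72 + 4·2 = 80, so E = 40, V = 2E/5 = 16, F = 24 + 2 = 26.

16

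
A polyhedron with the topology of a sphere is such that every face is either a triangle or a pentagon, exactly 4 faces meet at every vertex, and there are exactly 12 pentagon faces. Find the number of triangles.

Let x be the number of triangles; then F = 12 + x.
Edge–face incidences: 2E = 5·12 + 3·x = 60 + 3x.
Every vertex has degree 4, so 4V = 2E.
Euler: V − E + F = 2 ⇒ (2E)/4 − E + (12 + x) = 2.
Multiply by 8: 2·(2E) − 4·(2E) + 8·(12 + x) = 16, i.e. 96 + 8x − 2·(60 + 3x) = 16.
Collecting terms: 2x − 24 = 16, so 2x = 40, so x = 20.
Then 2E = 60 + 3·20 = 120, so E = 60, V = 2E/4 = 30, F = 12 + 20 = 32.

20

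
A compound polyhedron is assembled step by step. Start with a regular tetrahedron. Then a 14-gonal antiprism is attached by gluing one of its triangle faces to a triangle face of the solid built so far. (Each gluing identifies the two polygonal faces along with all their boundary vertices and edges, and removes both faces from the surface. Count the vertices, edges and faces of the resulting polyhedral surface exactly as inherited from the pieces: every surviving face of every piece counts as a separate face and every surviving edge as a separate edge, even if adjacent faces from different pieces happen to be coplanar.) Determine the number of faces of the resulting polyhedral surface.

A regular tetrahedron: V=4, E=6, F=4.
Attach a 14-gonal antiprism (V=28, E=56, F=30) along a 3-gon: merge 3 vertices and 3 edges, delete both glued faces → V=29, E=59, F=32.
Check: V − E + F = 29 − 59 + 32 = 2.

32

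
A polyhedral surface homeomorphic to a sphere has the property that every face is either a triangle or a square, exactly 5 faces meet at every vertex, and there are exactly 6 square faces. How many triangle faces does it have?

Let x be the number of triangles; then F = 6 + x.
Edge–face incidences: 2E = 4·6 + 3·x = 24 + 3x.
Every vertex has degree 5, so 5V = 2E.
Euler: V − E + F = 2 ⇒ (2E)/5 − E + (6 + x) = 2.
Multiply by 10: 2·(2E) − 5·(2E) + 10·(6 + x) = 20, i.e. 60 + 10x − 3·(24 + 3x) = 20.
Collecting terms: x − 12 = 20, so x = 32.
Then 2E = 24 + 3·32 = 120, so E = 60, V = 2E/5 = 24, F = 6 + 32 = 38.

32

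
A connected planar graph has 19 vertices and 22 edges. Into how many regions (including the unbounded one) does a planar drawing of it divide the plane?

5

Euler's formula for a connected plane graph: V − E + F = 2, so F = 2 − 19 + 22 = 5.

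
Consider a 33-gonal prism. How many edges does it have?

99

A prism on an n-gon has two n-gon bases and n rectangular sides: V = 2·33 = 66, E = 3·33 = 99, F = 33 + 2 = 35.
Check: V − E + F = 66 − 99 + 35 = 2.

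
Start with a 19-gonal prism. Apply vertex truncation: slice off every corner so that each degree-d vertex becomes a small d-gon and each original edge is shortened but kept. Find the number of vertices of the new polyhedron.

The base solid has V = 38, E = 57, F = 21.
Truncation replaces each original edge-end by a new vertex, so V′ = 2E = 114.
Each original edge survives, and each old vertex of degree d contributes d new edges; summing degrees gives Σd = 2E, so E′ = E + 2E = 3E = 171.
Each original face survives and each original vertex becomes one new face: F′ = F + V = 59.

114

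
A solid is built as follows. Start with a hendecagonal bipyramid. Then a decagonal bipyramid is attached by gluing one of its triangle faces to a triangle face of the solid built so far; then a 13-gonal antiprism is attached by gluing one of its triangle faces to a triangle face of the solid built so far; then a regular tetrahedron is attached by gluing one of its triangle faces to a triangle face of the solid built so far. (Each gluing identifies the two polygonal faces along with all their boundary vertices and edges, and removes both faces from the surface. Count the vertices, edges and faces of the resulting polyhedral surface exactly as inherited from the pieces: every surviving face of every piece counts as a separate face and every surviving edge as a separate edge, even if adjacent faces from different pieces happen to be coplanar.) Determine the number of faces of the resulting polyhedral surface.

68

A hendecagonal bipyramid: V=13, E=33, F=22.
Attach a decagonal bipyramid (V=12, E=30, F=20) along a 3-gon: merge 3 vertices and 3 edges, delete both glued faces → V=22, E=60, F=40.
Attach a 13-gonal antiprism (V=26, E=52, F=28) along a 3-gon: merge 3 vertices and 3 edges, delete both glued faces → V=45, E=109, F=66.
Attach a regular tetrahedron (V=4, E=6, F=4) along a 3-gon: merge 3 vertices and 3 edges, delete both glued faces → V=46, E=112, F=68.
Check: V − E + F = 46 − 112 + 68 = 2.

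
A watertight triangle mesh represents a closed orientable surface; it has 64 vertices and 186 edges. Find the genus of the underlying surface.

Every face is a triangle and each edge borders two faces, so 3F = 2·186, giving F = 124.
χ = V − E + F = 64 − 186 + 124 = 2.
For a closed orientable surface χ = 2 − 2g, so g = (2 − (2))/2 = 0.

0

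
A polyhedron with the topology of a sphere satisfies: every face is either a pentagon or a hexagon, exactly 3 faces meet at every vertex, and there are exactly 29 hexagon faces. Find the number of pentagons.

Let x be the number of pentagons; then F = 29 + x.
Edge–face incidences: 2E = 6·29 + 5·x = 174 + 5x.
Every vertex has degree 3, so 3V = 2E.
Euler: V − E + F = 2 ⇒ (2E)/3 − E + (29 + x) = 2.
Multiply by 6: 2·(2E) − 3·(2E) + 6·(29 + x) = 12, i.e. 174 + 6x − (174 + 5x) = 12.
Collecting terms: x = 12.
Then 2E = 174 + 5·12 = 234, so E = 117, V = 2E/3 = 78, F = 29 + 12 = 41.

12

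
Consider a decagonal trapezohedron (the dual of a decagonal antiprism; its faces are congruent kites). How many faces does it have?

The n-trapezohedron (dual of the n-antiprism) has V = 2·10 + 2 = 22, E = 4·10 = 40, F = 2·10 = 20.

20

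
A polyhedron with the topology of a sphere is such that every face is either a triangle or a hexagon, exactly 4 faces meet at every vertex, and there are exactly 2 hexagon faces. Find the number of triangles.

12

Let x be the number of triangles; then F = 2 + x.
Edge–face incidences: 2E = 6·2 + 3·x = 12 + 3x.
Every vertex has degree 4, so 4V = 2E.
Euler: V − E + F = 2 ⇒ (2E)/4 − E + (2 + x) = 2.
Multiply by 8: 2·(2E) − 4·(2E) + 8·(2 + x) = 16, i.e. 16 + 8x − 2·(12 + 3x) = 16.
Collecting terms: 2x − 8 = 16, so 2x = 24, so x = 12.
Then 2E = 12 + 3·12 = 48, so E = 24, V = 2E/4 = 12, F = 2 + 12 = 14.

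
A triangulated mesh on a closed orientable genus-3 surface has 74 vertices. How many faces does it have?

156

χ = 2 − 2·3 = -4, and every face is a triangle so 3F = 2E.
V − E + F = -4 with E = 3F/2 gives 74 − (3/2 − 1)·F = -4, so F = 156 and E = 234.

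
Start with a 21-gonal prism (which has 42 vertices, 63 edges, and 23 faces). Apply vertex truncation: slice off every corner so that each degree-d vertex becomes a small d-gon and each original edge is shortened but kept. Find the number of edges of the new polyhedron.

189

Truncation replaces each original edge-end by a new vertex, so V′ = 2E = 126.
Each original edge survives, and each old vertex of degree d contributes d new edges; summing degrees gives Σd = 2E, so E′ = E + 2E = 3E = 189.
Each original face survives and each original vertex becomes one new face: F′ = F + V = 65.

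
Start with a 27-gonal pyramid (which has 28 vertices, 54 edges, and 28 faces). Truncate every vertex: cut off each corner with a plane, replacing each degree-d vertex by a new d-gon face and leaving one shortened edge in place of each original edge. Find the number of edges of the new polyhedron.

162

Truncation replaces each original edge-end by a new vertex, so V′ = 2E = 108.
Each original edge survives, and each old vertex of degree d contributes d new edges; summing degrees gives Σd = 2E, so E′ = E + 2E = 3E = 162.
Each original face survives and each original vertex becomes one new face: F′ = F + V = 56.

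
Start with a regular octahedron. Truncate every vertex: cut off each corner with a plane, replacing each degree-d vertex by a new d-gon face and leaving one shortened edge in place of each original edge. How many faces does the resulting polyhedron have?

The base solid has V = 6, E = 12, F = 8.
Truncation replaces each original edge-end by a new vertex, so V′ = 2E = 24.
Each original edge survives, and each old vertex of degree d contributes d new edges; summing degrees gives Σd = 2E, so E′ = E + 2E = 3E = 36.
Each original face survives and each original vertex becomes one new face: F′ = F + V = 14.

14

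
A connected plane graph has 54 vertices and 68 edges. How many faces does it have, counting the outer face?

Euler's formula for a connected plane graph: V − E + F = 2, so F = 2 − 54 + 68 = 16.

16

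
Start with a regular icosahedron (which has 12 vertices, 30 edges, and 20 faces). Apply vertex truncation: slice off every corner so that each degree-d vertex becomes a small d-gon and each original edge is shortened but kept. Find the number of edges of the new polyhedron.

Truncation replaces each original edge-end by a new vertex, so V′ = 2E = 60.
Each original edge survives, and each old vertex of degree d contributes d new edges; summing degrees gives Σd = 2E, so E′ = E + 2E = 3E = 90.
Each original face survives and each original vertex becomes one new face: F′ = F + V = 32.

90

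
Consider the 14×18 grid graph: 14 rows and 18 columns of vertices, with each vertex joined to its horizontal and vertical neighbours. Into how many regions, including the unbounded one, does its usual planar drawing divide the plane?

The grid has V = 14·18 = 252 vertices and E = 14·17 + 18·13 = 472 edges.
F = 2 − V + E = 2 − 252 + 472 = 222.

222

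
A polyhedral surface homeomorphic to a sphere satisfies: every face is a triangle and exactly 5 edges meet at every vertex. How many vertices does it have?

Each face has 3 edges and each edge borders two faces, so 2E = 3F.
Each vertex has degree 5, so 5V = 2E and hence V = 3F/5.
Euler: V − E + F = 2 ⇒ (3F/5) − (3F/2) + F = 2.
Multiply by 10: (6 − 15 + 10)F = 20, i.e. 1F = 20.
So F = 20, E = 3·20/2 = 30, V = 3·20/5 = 12.

12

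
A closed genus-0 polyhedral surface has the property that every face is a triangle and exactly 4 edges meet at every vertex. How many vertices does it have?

6

Each face has 3 edges and each edge borders two faces, so 2E = 3F.
Each vertex has degree 4, so 4V = 2E and hence V = 3F/4.
Euler: V − E + F = 2 ⇒ (3F/4) − (3F/2) + F = 2.
Multiply by 8: (6 − 12 + 8)F = 16, i.e. 2F = 16.
So F = 8, E = 3·8/2 = 12, V = 3·8/4 = 6.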